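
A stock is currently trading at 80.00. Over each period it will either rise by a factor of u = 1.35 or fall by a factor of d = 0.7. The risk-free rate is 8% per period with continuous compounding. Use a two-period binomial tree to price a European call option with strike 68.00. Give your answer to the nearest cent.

26.19

Risk-neutral probability p = (e^0.08 − 0.7)/(1.35 − 0.7) = 0.3833/0.6500 = 0.5897
Terminal stock prices: S_uu = 145.8, S_ud = 75.6, S_dd = 39.2
Terminal payoffs (S − K): max(77.8, 0) = 77.8, max(7.6, 0) = 7.6, max(-28.8, 0) = 0
Node u (S = 108): V_u = e^(−0.08)·[0.5897·77.8000 + 0.4103·7.6000] = 45.2281
Node d (S = 56): V_d = e^(−0.08)·[0.5897·7.6000 + 0.4103·0.0000] = 4.1370
Node 0 (S = 80): V_0 = e^(−0.08)·[0.5897·45.2281 + 0.4103·4.1370] = 26.1863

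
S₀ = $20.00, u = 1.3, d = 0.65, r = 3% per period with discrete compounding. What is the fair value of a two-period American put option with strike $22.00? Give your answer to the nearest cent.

Risk-neutral probability p = (1 + 0.03 − 0.65)/(1.3 − 0.65) = 0.3800/0.6500 = 0.5846
Terminal stock prices: S_uu = 33.8, S_ud = 16.9, S_dd = 8.45
Terminal payoffs (K − S): max(-11.8, 0) = 0, max(5.1, 0) = 5.1, max(13.55, 0) = 13.55
Node u (S = 26): continuation = 1/1.03·[0.5846·0.0000 + 0.4154·5.1000] = 2.0568; exercise value = 0.0000 ≤ continuation, so V_u = 2.0568
Node d (S = 13): continuation = 1/1.03·[0.5846·5.1000 + 0.4154·13.5500] = 8.3592; exercise value = 9.0000 > continuation, so V_d = 9.0000 (exercise)
Node 0 (S = 20): continuation = 1/1.03·[0.5846·2.0568 + 0.4154·9.0000] = 4.7970; exercise value = 2.0000 ≤ continuation, so V_0 = 4.7970

$4.80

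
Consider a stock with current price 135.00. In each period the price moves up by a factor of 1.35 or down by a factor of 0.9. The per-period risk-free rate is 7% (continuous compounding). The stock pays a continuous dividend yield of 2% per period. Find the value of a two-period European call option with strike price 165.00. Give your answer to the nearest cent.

7.96

Per-period risk-free factor R = e^0.07 = 1.0725; dividend-adjusted growth = e^(0.07−0.02) = 1.0513.
Risk-neutral probability p = (1.0513 − 0.9)/(1.35 − 0.9) = 0.1513/0.4500 = 0.3362
Terminal stock prices: S_uu = 246, S_ud = 164, S_dd = 109.4
Terminal payoffs (S − K): max(81.04, 0) = 81.04, max(-0.975, 0) = 0, max(-55.65, 0) = 0
Node u (S = 182.2): V_u = e^(−0.07)·[0.3362·81.0375 + 0.6638·0.0000] = 25.3997
Node d (S = 121.5): V_d = e^(−0.07)·[0.3362·0.0000 + 0.6638·0.0000] = 0.0000
Node 0 (S = 135): V_0 = e^(−0.07)·[0.3362·25.3997 + 0.6638·0.0000] = 7.9611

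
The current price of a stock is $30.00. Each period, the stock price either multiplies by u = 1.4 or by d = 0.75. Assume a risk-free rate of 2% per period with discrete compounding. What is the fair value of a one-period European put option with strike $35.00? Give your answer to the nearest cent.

$7.16

Risk-neutral probability p = (1 + 0.02 − 0.75)/(1.4 − 0.75) = 0.2700/0.6500 = 0.4154
Terminal stock prices: S_u = 42, S_d = 22.5
Terminal payoffs (K − S): max(-7, 0) = 0, max(12.5, 0) = 12.5
Node 0 (S = 30): V_0 = 1/1.02·[0.4154·0.0000 + 0.5846·12.5000] = 7.1644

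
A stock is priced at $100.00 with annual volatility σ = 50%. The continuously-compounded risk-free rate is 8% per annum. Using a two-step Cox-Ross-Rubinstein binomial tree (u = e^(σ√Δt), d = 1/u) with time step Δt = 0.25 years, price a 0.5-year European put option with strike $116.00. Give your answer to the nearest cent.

CRR parameters: u = e^(σ√Δt) = e^(0.5·√0.25) = 1.2840, d = 1/u = 0.7788
Per-period rate: rΔt = 0.08·0.25 = 0.02, so R = e^0.02 = 1.0202
Risk-neutral probability p = (e^0.02 − 0.7788)/(1.2840 − 0.7788) = 0.2414/0.5052 = 0.4778
Terminal stock prices: S_uu = 164.9, S_ud = 100, S_dd = 60.65
Terminal payoffs (K − S): max(-48.87, 0) = 0, max(16, 0) = 16, max(55.35, 0) = 55.35
Node u (S = 128.4): V_u = e^(−0.02)·[0.4778·0.0000 + 0.5222·16.0000] = 8.1896
Node d (S = 77.88): V_d = e^(−0.02)·[0.4778·16.0000 + 0.5222·55.3469] = 35.8230
Node 0 (S = 100): V_0 = e^(−0.02)·[0.4778·8.1896 + 0.5222·35.8230] = 22.1716

$22.17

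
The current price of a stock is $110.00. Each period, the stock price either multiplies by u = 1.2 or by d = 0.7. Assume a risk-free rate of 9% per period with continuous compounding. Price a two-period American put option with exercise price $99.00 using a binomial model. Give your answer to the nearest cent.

Risk-neutral probability p = (e^0.09 − 0.7)/(1.2 − 0.7) = 0.3942/0.5000 = 0.7883
Terminal stock prices: S_uu = 158.4, S_ud = 92.4, S_dd = 53.9
Terminal payoffs (K − S): max(-59.4, 0) = 0, max(6.6, 0) = 6.6, max(45.1, 0) = 45.1
Node u (S = 132): continuation = e^(−0.09)·[0.7883·0.0000 + 0.2117·6.6000] = 1.2767; exercise value = 0.0000 ≤ continuation, so V_u = 1.2767
Node d (S = 77): continuation = e^(−0.09)·[0.7883·6.6000 + 0.2117·45.1000] = 13.4792; exercise value = 22.0000 > continuation, so V_d = 22.0000 (exercise)
Node 0 (S = 110): continuation = e^(−0.09)·[0.7883·1.2767 + 0.2117·22.0000] = 5.1754; exercise value = 0.0000 ≤ continuation, so V_0 = 5.1754

$5.18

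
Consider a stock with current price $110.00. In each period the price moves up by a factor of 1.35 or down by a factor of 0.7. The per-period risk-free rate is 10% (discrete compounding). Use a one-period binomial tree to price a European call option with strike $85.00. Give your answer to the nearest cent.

Risk-neutral probability p = (1 + 0.1 − 0.7)/(1.35 − 0.7) = 0.4000/0.6500 = 0.6154
Terminal stock prices: S_u = 148.5, S_d = 77
Terminal payoffs (S − K): max(63.5, 0) = 63.5, max(-8, 0) = 0
Node 0 (S = 110): V_0 = 1/1.1·[0.6154·63.5000 + 0.3846·0.0000] = 35.5245

$35.52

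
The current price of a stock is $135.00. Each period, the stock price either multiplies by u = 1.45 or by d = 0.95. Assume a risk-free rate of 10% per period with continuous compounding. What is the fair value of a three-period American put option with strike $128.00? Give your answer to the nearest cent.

$2.98

Risk-neutral probability p = (e^0.1 − 0.95)/(1.45 − 0.95) = 0.1552/0.5000 = 0.3103
Terminal stock prices: S_uuu = 411.6, S_uud = 269.6, S_udd = 176.7, S_ddd = 115.7
Terminal payoffs (K − S): max(-283.6, 0) = 0, max(-141.6, 0) = 0, max(-48.66, 0) = 0, max(12.25, 0) = 12.25
Node uu (S = 283.8): continuation = e^(−0.1)·[0.3103·0.0000 + 0.6897·0.0000] = 0.0000; exercise value = 0.0000 ≤ continuation, so V_uu = 0.0000
Node ud (S = 186): continuation = e^(−0.1)·[0.3103·0.0000 + 0.6897·0.0000] = 0.0000; exercise value = 0.0000 ≤ continuation, so V_ud = 0.0000
Node dd (S = 121.8): continuation = e^(−0.1)·[0.3103·0.0000 + 0.6897·12.2544] = 7.6471; exercise value = 6.1625 ≤ continuation, so V_dd = 7.6471
Node u (S = 195.8): continuation = e^(−0.1)·[0.3103·0.0000 + 0.6897·0.0000] = 0.0000; exercise value = 0.0000 ≤ continuation, so V_u = 0.0000
Node d (S = 128.2): continuation = e^(−0.1)·[0.3103·0.0000 + 0.6897·7.6471] = 4.7720; exercise value = 0.0000 ≤ continuation, so V_d = 4.7720
Node 0 (S = 135): continuation = e^(−0.1)·[0.3103·0.0000 + 0.6897·4.7720] = 2.9779; exercise value = 0.0000 ≤ continuation, so V_0 = 2.9779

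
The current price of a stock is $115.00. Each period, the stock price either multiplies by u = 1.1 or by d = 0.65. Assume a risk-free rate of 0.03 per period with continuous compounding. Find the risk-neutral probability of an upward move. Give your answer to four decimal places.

p = 0.8455

Risk-neutral probability p = (e^0.03 − 0.65)/(1.1 − 0.65) = 0.3805/0.4500 = 0.8455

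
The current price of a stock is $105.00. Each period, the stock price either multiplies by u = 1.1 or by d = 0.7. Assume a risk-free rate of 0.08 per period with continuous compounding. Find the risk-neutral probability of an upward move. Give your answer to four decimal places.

Risk-neutral probability p = (e^0.08 − 0.7)/(1.1 − 0.7) = 0.3833/0.4000 = 0.9582

p = 0.9582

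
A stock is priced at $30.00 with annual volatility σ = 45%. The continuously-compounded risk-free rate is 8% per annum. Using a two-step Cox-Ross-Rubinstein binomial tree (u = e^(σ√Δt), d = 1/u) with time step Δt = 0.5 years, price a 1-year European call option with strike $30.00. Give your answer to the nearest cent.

CRR parameters: u = e^(σ√Δt) = e^(0.45·√0.5) = 1.3746, d = 1/u = 0.7275
Per-period rate: rΔt = 0.08·0.5 = 0.04, so R = e^0.04 = 1.0408
Risk-neutral probability p = (e^0.04 − 0.7275)/(1.3746 − 0.7275) = 0.3134/0.6472 = 0.4842
Terminal stock prices: S_uu = 56.69, S_ud = 30, S_dd = 15.88
Terminal payoffs (S − K): max(26.69, 0) = 26.69, max(0, 0) = 0, max(-14.12, 0) = 0
Node u (S = 41.24): V_u = e^(−0.04)·[0.4842·26.6898 + 0.5158·0.0000] = 12.4158
Node d (S = 21.82): V_d = e^(−0.04)·[0.4842·0.0000 + 0.5158·0.0000] = 0.0000
Node 0 (S = 30): V_0 = e^(−0.04)·[0.4842·12.4158 + 0.5158·0.0000] = 5.7757

$5.78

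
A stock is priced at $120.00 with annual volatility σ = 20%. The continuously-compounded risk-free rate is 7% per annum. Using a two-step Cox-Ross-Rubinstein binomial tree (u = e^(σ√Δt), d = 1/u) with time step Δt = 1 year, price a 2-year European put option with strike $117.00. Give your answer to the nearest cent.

$4.35

CRR parameters: u = e^(σ√Δt) = e^(0.2·√1) = 1.2214, d = 1/u = 0.8187
Per-period rate: rΔt = 0.07·1 = 0.07, so R = e^0.07 = 1.0725
Risk-neutral probability p = (e^0.07 − 0.8187)/(1.2214 − 0.8187) = 0.2538/0.4027 = 0.6302
Terminal stock prices: S_uu = 179, S_ud = 120, S_dd = 80.44
Terminal payoffs (K − S): max(-62.02, 0) = 0, max(-3, 0) = 0, max(36.56, 0) = 36.56
Node u (S = 146.6): V_u = e^(−0.07)·[0.6302·0.0000 + 0.3698·0.0000] = 0.0000
Node d (S = 98.25): V_d = e^(−0.07)·[0.6302·0.0000 + 0.3698·36.5616] = 12.6053
Node 0 (S = 120): V_0 = e^(−0.07)·[0.6302·0.0000 + 0.3698·12.6053] = 4.3459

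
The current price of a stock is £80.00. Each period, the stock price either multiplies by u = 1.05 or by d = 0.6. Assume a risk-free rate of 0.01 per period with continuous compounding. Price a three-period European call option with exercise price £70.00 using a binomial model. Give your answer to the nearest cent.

£16.60

Risk-neutral probability p = (e^0.01 − 0.6)/(1.05 − 0.6) = 0.4101/0.4500 = 0.9112
Terminal stock prices: S_uuu = 92.61, S_uud = 52.92, S_udd = 30.24, S_ddd = 17.28
Terminal payoffs (S − K): max(22.61, 0) = 22.61, max(-17.08, 0) = 0, max(-39.76, 0) = 0, max(-52.72, 0) = 0
Node uu (S = 88.2): V_uu = e^(−0.01)·[0.9112·22.6100 + 0.0888·0.0000] = 20.3977
Node ud (S = 50.4): V_ud = e^(−0.01)·[0.9112·0.0000 + 0.0888·0.0000] = 0.0000
Node dd (S = 28.8): V_dd = e^(−0.01)·[0.9112·0.0000 + 0.0888·0.0000] = 0.0000
Node u (S = 84): V_u = e^(−0.01)·[0.9112·20.3977 + 0.0888·0.0000] = 18.4019
Node d (S = 48): V_d = e^(−0.01)·[0.9112·0.0000 + 0.0888·0.0000] = 0.0000
Node 0 (S = 80): V_0 = e^(−0.01)·[0.9112·18.4019 + 0.0888·0.0000] = 16.6014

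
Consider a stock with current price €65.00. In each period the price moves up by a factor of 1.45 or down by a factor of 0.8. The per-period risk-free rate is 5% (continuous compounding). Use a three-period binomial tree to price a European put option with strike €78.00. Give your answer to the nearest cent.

€15.53

Risk-neutral probability p = (e^0.05 − 0.8)/(1.45 − 0.8) = 0.2513/0.6500 = 0.3866
Terminal stock prices: S_uuu = 198.2, S_uud = 109.3, S_udd = 60.32, S_ddd = 33.28
Terminal payoffs (K − S): max(-120.2, 0) = 0, max(-31.33, 0) = 0, max(17.68, 0) = 17.68, max(44.72, 0) = 44.72
Node uu (S = 136.7): V_uu = e^(−0.05)·[0.3866·0.0000 + 0.6134·0.0000] = 0.0000
Node ud (S = 75.4): V_ud = e^(−0.05)·[0.3866·0.0000 + 0.6134·17.6800] = 10.3165
Node dd (S = 41.6): V_dd = e^(−0.05)·[0.3866·17.6800 + 0.6134·44.7200] = 32.5959
Node u (S = 94.25): V_u = e^(−0.05)·[0.3866·0.0000 + 0.6134·10.3165] = 6.0198
Node d (S = 52): V_d = e^(−0.05)·[0.3866·10.3165 + 0.6134·32.5959] = 22.8136
Node 0 (S = 65): V_0 = e^(−0.05)·[0.3866·6.0198 + 0.6134·22.8136] = 15.5256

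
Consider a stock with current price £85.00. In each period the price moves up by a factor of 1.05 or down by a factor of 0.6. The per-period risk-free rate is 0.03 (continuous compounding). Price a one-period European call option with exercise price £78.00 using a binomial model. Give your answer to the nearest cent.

Risk-neutral probability p = (e^0.03 − 0.6)/(1.05 − 0.6) = 0.4305/0.4500 = 0.9566
Terminal stock prices: S_u = 89.25, S_d = 51
Terminal payoffs (S − K): max(11.25, 0) = 11.25, max(-27, 0) = 0
Node 0 (S = 85): V_0 = e^(−0.03)·[0.9566·11.2500 + 0.0434·0.0000] = 10.4433

£10.44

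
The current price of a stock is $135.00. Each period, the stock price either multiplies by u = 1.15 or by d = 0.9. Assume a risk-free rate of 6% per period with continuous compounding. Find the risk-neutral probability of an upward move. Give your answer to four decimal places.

Risk-neutral probability p = (e^0.06 − 0.9)/(1.15 − 0.9) = 0.1618/0.2500 = 0.6473

p = 0.6473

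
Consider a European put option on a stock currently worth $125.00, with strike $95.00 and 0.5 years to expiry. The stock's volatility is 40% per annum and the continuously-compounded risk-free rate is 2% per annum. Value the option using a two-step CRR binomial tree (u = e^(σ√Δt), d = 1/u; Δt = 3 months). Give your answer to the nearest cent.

CRR parameters: u = e^(σ√Δt) = e^(0.4·√0.25) = 1.2214, d = 1/u = 0.8187
Per-period rate: rΔt = 0.02·0.25 = 0.005, so R = e^0.005 = 1.0050
Risk-neutral probability p = (e^0.005 − 0.8187)/(1.2214 − 0.8187) = 0.1863/0.4027 = 0.4626
Terminal stock prices: S_uu = 186.5, S_ud = 125, S_dd = 83.79
Terminal payoffs (K − S): max(-91.48, 0) = 0, max(-30, 0) = 0, max(11.21, 0) = 11.21
Node u (S = 152.7): V_u = e^(−0.005)·[0.4626·0.0000 + 0.5374·0.0000] = 0.0000
Node d (S = 102.3): V_d = e^(−0.005)·[0.4626·0.0000 + 0.5374·11.2100] = 5.9940
Node 0 (S = 125): V_0 = e^(−0.005)·[0.4626·0.0000 + 0.5374·5.9940] = 3.2051

$3.21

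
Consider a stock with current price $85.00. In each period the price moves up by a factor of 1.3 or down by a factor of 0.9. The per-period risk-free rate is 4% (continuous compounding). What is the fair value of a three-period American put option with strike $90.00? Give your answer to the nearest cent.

Risk-neutral probability p = (e^0.04 − 0.9)/(1.3 − 0.9) = 0.1408/0.4000 = 0.3520
Terminal stock prices: S_uuu = 186.7, S_uud = 129.3, S_udd = 89.51, S_ddd = 61.97
Terminal payoffs (K − S): max(-96.75, 0) = 0, max(-39.28, 0) = 0, max(0.495, 0) = 0.495, max(28.03, 0) = 28.03
Node uu (S = 143.7): continuation = e^(−0.04)·[0.3520·0.0000 + 0.6480·0.0000] = 0.0000; exercise value = 0.0000 ≤ continuation, so V_uu = 0.0000
Node ud (S = 99.45): continuation = e^(−0.04)·[0.3520·0.0000 + 0.6480·0.4950] = 0.3082; exercise value = 0.0000 ≤ continuation, so V_ud = 0.3082
Node dd (S = 68.85): continuation = e^(−0.04)·[0.3520·0.4950 + 0.6480·28.0350] = 17.6210; exercise value = 21.1500 > continuation, so V_dd = 21.1500 (exercise)
Node u (S = 110.5): continuation = e^(−0.04)·[0.3520·0.0000 + 0.6480·0.3082] = 0.1919; exercise value = 0.0000 ≤ continuation, so V_u = 0.1919
Node d (S = 76.5): continuation = e^(−0.04)·[0.3520·0.3082 + 0.6480·21.1500] = 13.2715; exercise value = 13.5000 > continuation, so V_d = 13.5000 (exercise)
Node 0 (S = 85): continuation = e^(−0.04)·[0.3520·0.1919 + 0.6480·13.5000] = 8.4695; exercise value = 5.0000 ≤ continuation, so V_0 = 8.4695

$8.47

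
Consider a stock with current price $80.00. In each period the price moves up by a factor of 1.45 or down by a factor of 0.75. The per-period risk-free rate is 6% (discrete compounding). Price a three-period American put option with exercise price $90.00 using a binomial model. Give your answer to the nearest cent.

Risk-neutral probability p = (1 + 0.06 − 0.75)/(1.45 − 0.75) = 0.3100/0.7000 = 0.4429
Terminal stock prices: S_uuu = 243.9, S_uud = 126.1, S_udd = 65.25, S_ddd = 33.75
Terminal payoffs (K − S): max(-153.9, 0) = 0, max(-36.15, 0) = 0, max(24.75, 0) = 24.75, max(56.25, 0) = 56.25
Node uu (S = 168.2): continuation = 1/1.06·[0.4429·0.0000 + 0.5571·0.0000] = 0.0000; exercise value = 0.0000 ≤ continuation, so V_uu = 0.0000
Node ud (S = 87): continuation = 1/1.06·[0.4429·0.0000 + 0.5571·24.7500] = 13.0088; exercise value = 3.0000 ≤ continuation, so V_ud = 13.0088
Node dd (S = 45): continuation = 1/1.06·[0.4429·24.7500 + 0.5571·56.2500] = 39.9057; exercise value = 45.0000 > continuation, so V_dd = 45.0000 (exercise)
Node u (S = 116): continuation = 1/1.06·[0.4429·0.0000 + 0.5571·13.0088] = 6.8375; exercise value = 0.0000 ≤ continuation, so V_u = 6.8375
Node d (S = 60): continuation = 1/1.06·[0.4429·13.0088 + 0.5571·45.0000] = 29.0872; exercise value = 30.0000 > continuation, so V_d = 30.0000 (exercise)
Node 0 (S = 80): continuation = 1/1.06·[0.4429·6.8375 + 0.5571·30.0000] = 18.6248; exercise value = 10.0000 ≤ continuation, so V_0 = 18.6248

$18.62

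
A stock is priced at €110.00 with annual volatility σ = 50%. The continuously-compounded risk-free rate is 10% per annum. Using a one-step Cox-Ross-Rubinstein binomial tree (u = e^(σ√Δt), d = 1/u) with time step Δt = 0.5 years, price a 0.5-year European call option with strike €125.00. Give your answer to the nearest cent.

CRR parameters: u = e^(σ√Δt) = e^(0.5·√0.5) = 1.4241, d = 1/u = 0.7022
Per-period rate: rΔt = 0.1·0.5 = 0.05, so R = e^0.05 = 1.0513
Risk-neutral probability p = (e^0.05 − 0.7022)/(1.4241 − 0.7022) = 0.3491/0.7219 = 0.4835
Terminal stock prices: S_u = 156.7, S_d = 77.24
Terminal payoffs (S − K): max(31.65, 0) = 31.65, max(-47.76, 0) = 0
Node 0 (S = 110): V_0 = e^(−0.05)·[0.4835·31.6531 + 0.5165·0.0000] = 14.5591

€14.56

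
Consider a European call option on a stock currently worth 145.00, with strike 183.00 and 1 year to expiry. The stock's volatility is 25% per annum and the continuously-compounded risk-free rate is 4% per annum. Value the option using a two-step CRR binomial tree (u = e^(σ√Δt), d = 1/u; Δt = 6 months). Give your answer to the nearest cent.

5.94

CRR parameters: u = e^(σ√Δt) = e^(0.25·√0.5) = 1.1934, d = 1/u = 0.8380
Per-period rate: rΔt = 0.04·0.5 = 0.02, so R = e^0.02 = 1.0202
Risk-neutral probability p = (e^0.02 − 0.8380)/(1.1934 − 0.8380) = 0.1822/0.3554 = 0.5128
Terminal stock prices: S_uu = 206.5, S_ud = 145, S_dd = 101.8
Terminal payoffs (S − K): max(23.5, 0) = 23.5, max(-38, 0) = 0, max(-81.18, 0) = 0
Node u (S = 173): V_u = e^(−0.02)·[0.5128·23.4973 + 0.4872·0.0000] = 11.8099
Node d (S = 121.5): V_d = e^(−0.02)·[0.5128·0.0000 + 0.4872·0.0000] = 0.0000
Node 0 (S = 145): V_0 = e^(−0.02)·[0.5128·11.8099 + 0.4872·0.0000] = 5.9358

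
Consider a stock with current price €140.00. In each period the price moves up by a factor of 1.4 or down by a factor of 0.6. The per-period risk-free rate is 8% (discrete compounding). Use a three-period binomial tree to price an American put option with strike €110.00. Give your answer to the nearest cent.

Risk-neutral probability p = (1 + 0.08 − 0.6)/(1.4 − 0.6) = 0.4800/0.8000 = 0.6000
Terminal stock prices: S_uuu = 384.2, S_uud = 164.6, S_udd = 70.56, S_ddd = 30.24
Terminal payoffs (K − S): max(-274.2, 0) = 0, max(-54.64, 0) = 0, max(39.44, 0) = 39.44, max(79.76, 0) = 79.76
Node uu (S = 274.4): continuation = 1/1.08·[0.6000·0.0000 + 0.4000·0.0000] = 0.0000; exercise value = 0.0000 ≤ continuation, so V_uu = 0.0000
Node ud (S = 117.6): continuation = 1/1.08·[0.6000·0.0000 + 0.4000·39.4400] = 14.6074; exercise value = 0.0000 ≤ continuation, so V_ud = 14.6074
Node dd (S = 50.4): continuation = 1/1.08·[0.6000·39.4400 + 0.4000·79.7600] = 51.4519; exercise value = 59.6000 > continuation, so V_dd = 59.6000 (exercise)
Node u (S = 196): continuation = 1/1.08·[0.6000·0.0000 + 0.4000·14.6074] = 5.4102; exercise value = 0.0000 ≤ continuation, so V_u = 5.4102
Node d (S = 84): continuation = 1/1.08·[0.6000·14.6074 + 0.4000·59.6000] = 30.1893; exercise value = 26.0000 ≤ continuation, so V_d = 30.1893
Node 0 (S = 140): continuation = 1/1.08·[0.6000·5.4102 + 0.4000·30.1893] = 14.1869; exercise value = 0.0000 ≤ continuation, so V_0 = 14.1869

€14.19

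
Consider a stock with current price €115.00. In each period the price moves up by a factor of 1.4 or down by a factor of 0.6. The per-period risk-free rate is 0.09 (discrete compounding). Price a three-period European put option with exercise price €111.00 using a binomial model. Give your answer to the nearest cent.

Risk-neutral probability p = (1 + 0.09 − 0.6)/(1.4 − 0.6) = 0.4900/0.8000 = 0.6125
Terminal stock prices: S_uuu = 315.6, S_uud = 135.2, S_udd = 57.96, S_ddd = 24.84
Terminal payoffs (K − S): max(-204.6, 0) = 0, max(-24.24, 0) = 0, max(53.04, 0) = 53.04, max(86.16, 0) = 86.16
Node uu (S = 225.4): V_uu = 1/1.09·[0.6125·0.0000 + 0.3875·0.0000] = 0.0000
Node ud (S = 96.6): V_ud = 1/1.09·[0.6125·0.0000 + 0.3875·53.0400] = 18.8560
Node dd (S = 41.4): V_dd = 1/1.09·[0.6125·53.0400 + 0.3875·86.1600] = 60.4349
Node u (S = 161): V_u = 1/1.09·[0.6125·0.0000 + 0.3875·18.8560] = 6.7034
Node d (S = 69): V_d = 1/1.09·[0.6125·18.8560 + 0.3875·60.4349] = 32.0805
Node 0 (S = 115): V_0 = 1/1.09·[0.6125·6.7034 + 0.3875·32.0805] = 15.1716

€15.17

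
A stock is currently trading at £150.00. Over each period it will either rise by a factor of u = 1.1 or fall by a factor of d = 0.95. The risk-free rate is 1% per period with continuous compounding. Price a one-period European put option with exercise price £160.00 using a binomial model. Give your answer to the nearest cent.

£10.39

Risk-neutral probability p = (e^0.01 − 0.95)/(1.1 − 0.95) = 0.0601/0.1500 = 0.4003
Terminal stock prices: S_u = 165, S_d = 142.5
Terminal payoffs (K − S): max(-5, 0) = 0, max(17.5, 0) = 17.5
Node 0 (S = 150): V_0 = e^(−0.01)·[0.4003·0.0000 + 0.5997·17.5000] = 10.3897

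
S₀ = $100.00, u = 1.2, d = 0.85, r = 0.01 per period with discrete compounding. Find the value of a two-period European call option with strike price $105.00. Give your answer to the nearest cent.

Risk-neutral probability p = (1 + 0.01 − 0.85)/(1.2 − 0.85) = 0.1600/0.3500 = 0.4571
Terminal stock prices: S_uu = 144, S_ud = 102, S_dd = 72.25
Terminal payoffs (S − K): max(39, 0) = 39, max(-3, 0) = 0, max(-32.75, 0) = 0
Node u (S = 120): V_u = 1/1.01·[0.4571·39.0000 + 0.5429·0.0000] = 17.6521
Node d (S = 85): V_d = 1/1.01·[0.4571·0.0000 + 0.5429·0.0000] = 0.0000
Node 0 (S = 100): V_0 = 1/1.01·[0.4571·17.6521 + 0.5429·0.0000] = 7.9896

$7.99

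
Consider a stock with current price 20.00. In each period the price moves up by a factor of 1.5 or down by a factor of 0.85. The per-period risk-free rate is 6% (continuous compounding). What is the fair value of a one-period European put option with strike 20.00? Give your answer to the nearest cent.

1.90

Risk-neutral probability p = (e^0.06 − 0.85)/(1.5 − 0.85) = 0.2118/0.6500 = 0.3259
Terminal stock prices: S_u = 30, S_d = 17
Terminal payoffs (K − S): max(-10, 0) = 0, max(3, 0) = 3
Node 0 (S = 20): V_0 = e^(−0.06)·[0.3259·0.0000 + 0.6741·3.0000] = 1.9045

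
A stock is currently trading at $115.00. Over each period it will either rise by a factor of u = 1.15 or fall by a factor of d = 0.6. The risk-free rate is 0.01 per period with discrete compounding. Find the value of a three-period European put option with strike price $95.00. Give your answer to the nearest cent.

$9.33

Risk-neutral probability p = (1 + 0.01 − 0.6)/(1.15 − 0.6) = 0.4100/0.5500 = 0.7455
Terminal stock prices: S_uuu = 174.9, S_uud = 91.25, S_udd = 47.61, S_ddd = 24.84
Terminal payoffs (K − S): max(-79.9, 0) = 0, max(3.748, 0) = 3.748, max(47.39, 0) = 47.39, max(70.16, 0) = 70.16
Node uu (S = 152.1): V_uu = 1/1.01·[0.7455·0.0000 + 0.2545·3.7475] = 0.9445
Node ud (S = 79.35): V_ud = 1/1.01·[0.7455·3.7475 + 0.2545·47.3900] = 14.7094
Node dd (S = 41.4): V_dd = 1/1.01·[0.7455·47.3900 + 0.2545·70.1600] = 52.6594
Node u (S = 132.2): V_u = 1/1.01·[0.7455·0.9445 + 0.2545·14.7094] = 4.4042
Node d (S = 69): V_d = 1/1.01·[0.7455·14.7094 + 0.2545·52.6594] = 24.1281
Node 0 (S = 115): V_0 = 1/1.01·[0.7455·4.4042 + 0.2545·24.1281] = 9.3315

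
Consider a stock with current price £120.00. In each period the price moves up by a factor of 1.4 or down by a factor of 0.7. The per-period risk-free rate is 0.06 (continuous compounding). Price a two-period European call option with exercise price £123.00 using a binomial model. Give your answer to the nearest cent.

£26.59

Risk-neutral probability p = (e^0.06 − 0.7)/(1.4 − 0.7) = 0.3618/0.7000 = 0.5169
Terminal stock prices: S_uu = 235.2, S_ud = 117.6, S_dd = 58.8
Terminal payoffs (S − K): max(112.2, 0) = 112.2, max(-5.4, 0) = 0, max(-64.2, 0) = 0
Node u (S = 168): V_u = e^(−0.06)·[0.5169·112.2000 + 0.4831·0.0000] = 54.6197
Node d (S = 84): V_d = e^(−0.06)·[0.5169·0.0000 + 0.4831·0.0000] = 0.0000
Node 0 (S = 120): V_0 = e^(−0.06)·[0.5169·54.6197 + 0.4831·0.0000] = 26.5893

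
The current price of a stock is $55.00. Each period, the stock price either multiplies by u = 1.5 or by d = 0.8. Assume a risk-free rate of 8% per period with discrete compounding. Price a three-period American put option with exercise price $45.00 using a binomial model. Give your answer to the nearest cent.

$3.02

Risk-neutral probability p = (1 + 0.08 − 0.8)/(1.5 − 0.8) = 0.2800/0.7000 = 0.4000
Terminal stock prices: S_uuu = 185.6, S_uud = 99, S_udd = 52.8, S_ddd = 28.16
Terminal payoffs (K − S): max(-140.6, 0) = 0, max(-54, 0) = 0, max(-7.8, 0) = 0, max(16.84, 0) = 16.84
Node uu (S = 123.8): continuation = 1/1.08·[0.4000·0.0000 + 0.6000·0.0000] = 0.0000; exercise value = 0.0000 ≤ continuation, so V_uu = 0.0000
Node ud (S = 66): continuation = 1/1.08·[0.4000·0.0000 + 0.6000·0.0000] = 0.0000; exercise value = 0.0000 ≤ continuation, so V_ud = 0.0000
Node dd (S = 35.2): continuation = 1/1.08·[0.4000·0.0000 + 0.6000·16.8400] = 9.3556; exercise value = 9.8000 > continuation, so V_dd = 9.8000 (exercise)
Node u (S = 82.5): continuation = 1/1.08·[0.4000·0.0000 + 0.6000·0.0000] = 0.0000; exercise value = 0.0000 ≤ continuation, so V_u = 0.0000
Node d (S = 44): continuation = 1/1.08·[0.4000·0.0000 + 0.6000·9.8000] = 5.4444; exercise value = 1.0000 ≤ continuation, so V_d = 5.4444
Node 0 (S = 55): continuation = 1/1.08·[0.4000·0.0000 + 0.6000·5.4444] = 3.0247; exercise value = 0.0000 ≤ continuation, so V_0 = 3.0247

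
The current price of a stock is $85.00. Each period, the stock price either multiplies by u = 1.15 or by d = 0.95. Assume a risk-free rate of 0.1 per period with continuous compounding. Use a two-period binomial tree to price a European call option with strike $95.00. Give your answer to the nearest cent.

Risk-neutral probability p = (e^0.1 − 0.95)/(1.15 − 0.95) = 0.1552/0.2000 = 0.7759
Terminal stock prices: S_uu = 112.4, S_ud = 92.86, S_dd = 76.71
Terminal payoffs (S − K): max(17.41, 0) = 17.41, max(-2.138, 0) = 0, max(-18.29, 0) = 0
Node u (S = 97.75): V_u = e^(−0.1)·[0.7759·17.4125 + 0.2241·0.0000] = 12.2240
Node d (S = 80.75): V_d = e^(−0.1)·[0.7759·0.0000 + 0.2241·0.0000] = 0.0000
Node 0 (S = 85): V_0 = e^(−0.1)·[0.7759·12.2240 + 0.2241·0.0000] = 8.5815

$8.58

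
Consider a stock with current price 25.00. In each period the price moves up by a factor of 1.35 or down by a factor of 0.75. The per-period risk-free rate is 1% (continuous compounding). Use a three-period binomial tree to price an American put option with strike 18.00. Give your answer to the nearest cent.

Risk-neutral probability p = (e^0.01 − 0.75)/(1.35 − 0.75) = 0.2601/0.6000 = 0.4334
Terminal stock prices: S_uuu = 61.51, S_uud = 34.17, S_udd = 18.98, S_ddd = 10.55
Terminal payoffs (K − S): max(-43.51, 0) = 0, max(-16.17, 0) = 0, max(-0.9844, 0) = 0, max(7.453, 0) = 7.453
Node uu (S = 45.56): continuation = e^(−0.01)·[0.4334·0.0000 + 0.5666·0.0000] = 0.0000; exercise value = 0.0000 ≤ continuation, so V_uu = 0.0000
Node ud (S = 25.31): continuation = e^(−0.01)·[0.4334·0.0000 + 0.5666·0.0000] = 0.0000; exercise value = 0.0000 ≤ continuation, so V_ud = 0.0000
Node dd (S = 14.06): continuation = e^(−0.01)·[0.4334·0.0000 + 0.5666·7.4531] = 4.1808; exercise value = 3.9375 ≤ continuation, so V_dd = 4.1808
Node u (S = 33.75): continuation = e^(−0.01)·[0.4334·0.0000 + 0.5666·0.0000] = 0.0000; exercise value = 0.0000 ≤ continuation, so V_u = 0.0000
Node d (S = 18.75): continuation = e^(−0.01)·[0.4334·0.0000 + 0.5666·4.1808] = 2.3452; exercise value = 0.0000 ≤ continuation, so V_d = 2.3452
Node 0 (S = 25): continuation = e^(−0.01)·[0.4334·0.0000 + 0.5666·2.3452] = 1.3155; exercise value = 0.0000 ≤ continuation, so V_0 = 1.3155

1.32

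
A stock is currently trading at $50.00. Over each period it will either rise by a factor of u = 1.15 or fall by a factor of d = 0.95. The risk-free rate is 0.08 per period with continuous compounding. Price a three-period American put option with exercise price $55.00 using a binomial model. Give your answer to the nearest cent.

Risk-neutral probability p = (e^0.08 − 0.95)/(1.15 − 0.95) = 0.1333/0.2000 = 0.6664
Terminal stock prices: S_uuu = 76.04, S_uud = 62.82, S_udd = 51.89, S_ddd = 42.87
Terminal payoffs (K − S): max(-21.04, 0) = 0, max(-7.819, 0) = 0, max(3.106, 0) = 3.106, max(12.13, 0) = 12.13
Node uu (S = 66.12): continuation = e^(−0.08)·[0.6664·0.0000 + 0.3336·0.0000] = 0.0000; exercise value = 0.0000 ≤ continuation, so V_uu = 0.0000
Node ud (S = 54.62): continuation = e^(−0.08)·[0.6664·0.0000 + 0.3336·3.1063] = 0.9565; exercise value = 0.3750 ≤ continuation, so V_ud = 0.9565
Node dd (S = 45.12): continuation = e^(−0.08)·[0.6664·3.1063 + 0.3336·12.1313] = 5.6464; exercise value = 9.8750 > continuation, so V_dd = 9.8750 (exercise)
Node u (S = 57.5): continuation = e^(−0.08)·[0.6664·0.0000 + 0.3336·0.9565] = 0.2945; exercise value = 0.0000 ≤ continuation, so V_u = 0.2945
Node d (S = 47.5): continuation = e^(−0.08)·[0.6664·0.9565 + 0.3336·9.8750] = 3.6291; exercise value = 7.5000 > continuation, so V_d = 7.5000 (exercise)
Node 0 (S = 50): continuation = e^(−0.08)·[0.6664·0.2945 + 0.3336·7.5000] = 2.4906; exercise value = 5.0000 > continuation, so V_0 = 5.0000 (exercise)

$5.00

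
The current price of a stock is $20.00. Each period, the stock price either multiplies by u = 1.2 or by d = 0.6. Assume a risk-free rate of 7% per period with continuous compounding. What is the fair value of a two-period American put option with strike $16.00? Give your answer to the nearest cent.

$1.03

Risk-neutral probability p = (e^0.07 − 0.6)/(1.2 − 0.6) = 0.4725/0.6000 = 0.7875
Terminal stock prices: S_uu = 28.8, S_ud = 14.4, S_dd = 7.2
Terminal payoffs (K − S): max(-12.8, 0) = 0, max(1.6, 0) = 1.6, max(8.8, 0) = 8.8
Node u (S = 24): continuation = e^(−0.07)·[0.7875·0.0000 + 0.2125·1.6000] = 0.3170; exercise value = 0.0000 ≤ continuation, so V_u = 0.3170
Node d (S = 12): continuation = e^(−0.07)·[0.7875·1.6000 + 0.2125·8.8000] = 2.9183; exercise value = 4.0000 > continuation, so V_d = 4.0000 (exercise)
Node 0 (S = 20): continuation = e^(−0.07)·[0.7875·0.3170 + 0.2125·4.0000] = 1.0252; exercise value = 0.0000 ≤ continuation, so V_0 = 1.0252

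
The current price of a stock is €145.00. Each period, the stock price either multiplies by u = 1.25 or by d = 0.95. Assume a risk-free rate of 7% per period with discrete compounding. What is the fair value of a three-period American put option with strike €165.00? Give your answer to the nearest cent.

Risk-neutral probability p = (1 + 0.07 − 0.95)/(1.25 − 0.95) = 0.1200/0.3000 = 0.4000
Terminal stock prices: S_uuu = 283.2, S_uud = 215.2, S_udd = 163.6, S_ddd = 124.3
Terminal payoffs (K − S): max(-118.2, 0) = 0, max(-50.23, 0) = 0, max(1.422, 0) = 1.422, max(40.68, 0) = 40.68
Node uu (S = 226.6): continuation = 1/1.07·[0.4000·0.0000 + 0.6000·0.0000] = 0.0000; exercise value = 0.0000 ≤ continuation, so V_uu = 0.0000
Node ud (S = 172.2): continuation = 1/1.07·[0.4000·0.0000 + 0.6000·1.4219] = 0.7973; exercise value = 0.0000 ≤ continuation, so V_ud = 0.7973
Node dd (S = 130.9): continuation = 1/1.07·[0.4000·1.4219 + 0.6000·40.6806] = 23.3431; exercise value = 34.1375 > continuation, so V_dd = 34.1375 (exercise)
Node u (S = 181.2): continuation = 1/1.07·[0.4000·0.0000 + 0.6000·0.7973] = 0.4471; exercise value = 0.0000 ≤ continuation, so V_u = 0.4471
Node d (S = 137.8): continuation = 1/1.07·[0.4000·0.7973 + 0.6000·34.1375] = 19.4406; exercise value = 27.2500 > continuation, so V_d = 27.2500 (exercise)
Node 0 (S = 145): continuation = 1/1.07·[0.4000·0.4471 + 0.6000·27.2500] = 15.4475; exercise value = 20.0000 > continuation, so V_0 = 20.0000 (exercise)

€20.00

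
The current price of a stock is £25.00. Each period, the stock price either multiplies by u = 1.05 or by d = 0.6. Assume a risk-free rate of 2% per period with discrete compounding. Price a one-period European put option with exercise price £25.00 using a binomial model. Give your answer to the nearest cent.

Risk-neutral probability p = (1 + 0.02 − 0.6)/(1.05 − 0.6) = 0.4200/0.4500 = 0.9333
Terminal stock prices: S_u = 26.25, S_d = 15
Terminal payoffs (K − S): max(-1.25, 0) = 0, max(10, 0) = 10
Node 0 (S = 25): V_0 = 1/1.02·[0.9333·0.0000 + 0.0667·10.0000] = 0.6536

£0.65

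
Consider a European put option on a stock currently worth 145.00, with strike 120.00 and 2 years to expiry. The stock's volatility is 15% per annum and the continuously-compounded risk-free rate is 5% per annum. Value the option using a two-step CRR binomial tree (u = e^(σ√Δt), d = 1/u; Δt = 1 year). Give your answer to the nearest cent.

1.53

CRR parameters: u = e^(σ√Δt) = e^(0.15·√1) = 1.1618, d = 1/u = 0.8607
Per-period rate: rΔt = 0.05·1 = 0.05, so R = e^0.05 = 1.0513
Risk-neutral probability p = (e^0.05 − 0.8607)/(1.1618 − 0.8607) = 0.1906/0.3011 = 0.6328
Terminal stock prices: S_uu = 195.7, S_ud = 145, S_dd = 107.4
Terminal payoffs (K − S): max(-75.73, 0) = 0, max(-25, 0) = 0, max(12.58, 0) = 12.58
Node u (S = 168.5): V_u = e^(−0.05)·[0.6328·0.0000 + 0.3672·0.0000] = 0.0000
Node d (S = 124.8): V_d = e^(−0.05)·[0.6328·0.0000 + 0.3672·12.5814] = 4.3941
Node 0 (S = 145): V_0 = e^(−0.05)·[0.6328·0.0000 + 0.3672·4.3941] = 1.5347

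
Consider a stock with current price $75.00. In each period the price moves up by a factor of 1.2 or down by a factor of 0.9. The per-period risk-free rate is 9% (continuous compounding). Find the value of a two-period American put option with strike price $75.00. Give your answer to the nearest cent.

$2.42

Risk-neutral probability p = (e^0.09 − 0.9)/(1.2 − 0.9) = 0.1942/0.3000 = 0.6472
Terminal stock prices: S_uu = 108, S_ud = 81, S_dd = 60.75
Terminal payoffs (K − S): max(-33, 0) = 0, max(-6, 0) = 0, max(14.25, 0) = 14.25
Node u (S = 90): continuation = e^(−0.09)·[0.6472·0.0000 + 0.3528·0.0000] = 0.0000; exercise value = 0.0000 ≤ continuation, so V_u = 0.0000
Node d (S = 67.5): continuation = e^(−0.09)·[0.6472·0.0000 + 0.3528·14.2500] = 4.5941; exercise value = 7.5000 > continuation, so V_d = 7.5000 (exercise)
Node 0 (S = 75): continuation = e^(−0.09)·[0.6472·0.0000 + 0.3528·7.5000] = 2.4179; exercise value = 0.0000 ≤ continuation, so V_0 = 2.4179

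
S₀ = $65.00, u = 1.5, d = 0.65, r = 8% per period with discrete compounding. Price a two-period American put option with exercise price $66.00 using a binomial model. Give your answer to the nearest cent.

$11.43

Risk-neutral probability p = (1 + 0.08 − 0.65)/(1.5 − 0.65) = 0.4300/0.8500 = 0.5059
Terminal stock prices: S_uu = 146.2, S_ud = 63.38, S_dd = 27.46
Terminal payoffs (K − S): max(-80.25, 0) = 0, max(2.625, 0) = 2.625, max(38.54, 0) = 38.54
Node u (S = 97.5): continuation = 1/1.08·[0.5059·0.0000 + 0.4941·2.6250] = 1.2010; exercise value = 0.0000 ≤ continuation, so V_u = 1.2010
Node d (S = 42.25): continuation = 1/1.08·[0.5059·2.6250 + 0.4941·38.5375] = 18.8611; exercise value = 23.7500 > continuation, so V_d = 23.7500 (exercise)
Node 0 (S = 65): continuation = 1/1.08·[0.5059·1.2010 + 0.4941·23.7500] = 11.4286; exercise value = 1.0000 ≤ continuation, so V_0 = 11.4286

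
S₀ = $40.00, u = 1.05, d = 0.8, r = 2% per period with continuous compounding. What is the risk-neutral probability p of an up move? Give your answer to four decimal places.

p = 0.8808

Risk-neutral probability p = (e^0.02 − 0.8)/(1.05 − 0.8) = 0.2202/0.2500 = 0.8808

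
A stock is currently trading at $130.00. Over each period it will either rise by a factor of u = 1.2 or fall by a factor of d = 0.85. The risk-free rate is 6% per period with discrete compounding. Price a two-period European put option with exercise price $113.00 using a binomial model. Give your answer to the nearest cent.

$2.72

Risk-neutral probability p = (1 + 0.06 − 0.85)/(1.2 − 0.85) = 0.2100/0.3500 = 0.6000
Terminal stock prices: S_uu = 187.2, S_ud = 132.6, S_dd = 93.92
Terminal payoffs (K − S): max(-74.2, 0) = 0, max(-19.6, 0) = 0, max(19.08, 0) = 19.08
Node u (S = 156): V_u = 1/1.06·[0.6000·0.0000 + 0.4000·0.0000] = 0.0000
Node d (S = 110.5): V_d = 1/1.06·[0.6000·0.0000 + 0.4000·19.0750] = 7.1981
Node 0 (S = 130): V_0 = 1/1.06·[0.6000·0.0000 + 0.4000·7.1981] = 2.7163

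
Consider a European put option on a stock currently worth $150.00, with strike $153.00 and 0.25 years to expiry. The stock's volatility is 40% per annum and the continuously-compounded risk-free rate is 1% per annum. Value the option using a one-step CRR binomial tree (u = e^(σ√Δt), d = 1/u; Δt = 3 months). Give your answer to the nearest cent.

$16.37

CRR parameters: u = e^(σ√Δt) = e^(0.4·√0.25) = 1.2214, d = 1/u = 0.8187
Per-period rate: rΔt = 0.01·0.25 = 0.0025, so R = e^0.0025 = 1.0025
Risk-neutral probability p = (e^0.0025 − 0.8187)/(1.2214 − 0.8187) = 0.1838/0.4027 = 0.4564
Terminal stock prices: S_u = 183.2, S_d = 122.8
Terminal payoffs (K − S): max(-30.21, 0) = 0, max(30.19, 0) = 30.19
Node 0 (S = 150): V_0 = e^(−0.0025)·[0.4564·0.0000 + 0.5436·30.1904] = 16.3711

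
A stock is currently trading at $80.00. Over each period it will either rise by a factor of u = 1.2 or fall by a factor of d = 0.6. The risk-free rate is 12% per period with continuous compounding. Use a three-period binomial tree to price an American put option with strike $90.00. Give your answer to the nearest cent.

$10.00

Risk-neutral probability p = (e^0.12 − 0.6)/(1.2 − 0.6) = 0.5275/0.6000 = 0.8792
Terminal stock prices: S_uuu = 138.2, S_uud = 69.12, S_udd = 34.56, S_ddd = 17.28
Terminal payoffs (K − S): max(-48.24, 0) = 0, max(20.88, 0) = 20.88, max(55.44, 0) = 55.44, max(72.72, 0) = 72.72
Node uu (S = 115.2): continuation = e^(−0.12)·[0.8792·0.0000 + 0.1208·20.8800] = 2.2378; exercise value = 0.0000 ≤ continuation, so V_uu = 2.2378
Node ud (S = 57.6): continuation = e^(−0.12)·[0.8792·20.8800 + 0.1208·55.4400] = 22.2228; exercise value = 32.4000 > continuation, so V_ud = 32.4000 (exercise)
Node dd (S = 28.8): continuation = e^(−0.12)·[0.8792·55.4400 + 0.1208·72.7200] = 51.0228; exercise value = 61.2000 > continuation, so V_dd = 61.2000 (exercise)
Node u (S = 96): continuation = e^(−0.12)·[0.8792·2.2378 + 0.1208·32.4000] = 5.2174; exercise value = 0.0000 ≤ continuation, so V_u = 5.2174
Node d (S = 48): continuation = e^(−0.12)·[0.8792·32.4000 + 0.1208·61.2000] = 31.8228; exercise value = 42.0000 > continuation, so V_d = 42.0000 (exercise)
Node 0 (S = 80): continuation = e^(−0.12)·[0.8792·5.2174 + 0.1208·42.0000] = 8.5695; exercise value = 10.0000 > continuation, so V_0 = 10.0000 (exercise)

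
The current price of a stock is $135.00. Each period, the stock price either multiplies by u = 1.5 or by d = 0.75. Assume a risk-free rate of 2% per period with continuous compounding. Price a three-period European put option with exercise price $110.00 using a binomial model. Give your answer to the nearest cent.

$13.08

Risk-neutral probability p = (e^0.02 − 0.75)/(1.5 − 0.75) = 0.2702/0.7500 = 0.3603
Terminal stock prices: S_uuu = 455.6, S_uud = 227.8, S_udd = 113.9, S_ddd = 56.95
Terminal payoffs (K − S): max(-345.6, 0) = 0, max(-117.8, 0) = 0, max(-3.906, 0) = 0, max(53.05, 0) = 53.05
Node uu (S = 303.8): V_uu = e^(−0.02)·[0.3603·0.0000 + 0.6397·0.0000] = 0.0000
Node ud (S = 151.9): V_ud = e^(−0.02)·[0.3603·0.0000 + 0.6397·0.0000] = 0.0000
Node dd (S = 75.94): V_dd = e^(−0.02)·[0.3603·0.0000 + 0.6397·53.0469] = 33.2638
Node u (S = 202.5): V_u = e^(−0.02)·[0.3603·0.0000 + 0.6397·0.0000] = 0.0000
Node d (S = 101.2): V_d = e^(−0.02)·[0.3603·0.0000 + 0.6397·33.2638] = 20.8585
Node 0 (S = 135): V_0 = e^(−0.02)·[0.3603·0.0000 + 0.6397·20.8585] = 13.0796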